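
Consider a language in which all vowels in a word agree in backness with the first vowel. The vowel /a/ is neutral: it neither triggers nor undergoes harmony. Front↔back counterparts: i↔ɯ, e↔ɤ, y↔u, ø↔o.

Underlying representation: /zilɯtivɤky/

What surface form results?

/ɯ/ harmonizes with /i/ ([-back]) → [i]
/ɤ/ harmonizes with /i/ ([-back]) → [e]

[zilitiveky]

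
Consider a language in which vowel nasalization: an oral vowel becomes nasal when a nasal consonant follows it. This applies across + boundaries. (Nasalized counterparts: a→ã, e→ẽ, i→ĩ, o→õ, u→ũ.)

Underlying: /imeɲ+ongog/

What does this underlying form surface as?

[ĩmẽɲ+õngog]

/i/ before nasal /m/ → [ĩ]
/e/ before nasal /ɲ/ → [ẽ]
/o/ before nasal /n/ → [õ]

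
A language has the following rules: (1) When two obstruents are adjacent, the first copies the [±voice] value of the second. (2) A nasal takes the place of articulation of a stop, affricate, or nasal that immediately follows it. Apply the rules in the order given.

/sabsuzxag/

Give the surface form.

Rule 1: /b/ before /s/ (voiceless) → [p]
Rule 1: /z/ before /x/ (voiceless) → [s]
After rule 1: sapsusxag
Rule 2: no segment meets the rule's conditions; no change.

[sapsusxag]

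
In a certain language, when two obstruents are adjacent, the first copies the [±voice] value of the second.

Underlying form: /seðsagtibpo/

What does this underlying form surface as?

[seθsaktippo]

/ð/ before /s/ (voiceless) → [θ]
/g/ before /t/ (voiceless) → [k]
/b/ before /p/ (voiceless) → [p]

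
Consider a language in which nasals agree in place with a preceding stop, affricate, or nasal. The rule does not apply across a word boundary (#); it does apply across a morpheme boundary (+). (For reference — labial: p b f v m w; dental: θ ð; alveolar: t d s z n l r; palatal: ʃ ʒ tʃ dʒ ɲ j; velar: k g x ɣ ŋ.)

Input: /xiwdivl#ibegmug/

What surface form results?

/m/ after /g/ (velar) → [ŋ]

[xiwdivl#ibegŋug]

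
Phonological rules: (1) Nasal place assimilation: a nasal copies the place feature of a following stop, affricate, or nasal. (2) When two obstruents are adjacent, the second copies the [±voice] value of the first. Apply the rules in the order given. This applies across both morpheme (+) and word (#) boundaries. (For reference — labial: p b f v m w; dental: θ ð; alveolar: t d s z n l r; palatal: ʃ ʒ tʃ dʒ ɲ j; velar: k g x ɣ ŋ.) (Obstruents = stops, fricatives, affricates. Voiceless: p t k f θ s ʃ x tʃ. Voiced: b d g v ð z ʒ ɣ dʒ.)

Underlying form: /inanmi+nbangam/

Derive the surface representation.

[inammi+mbaŋgam]

Rule 1: /n/ before /m/ (labial) → [m]
Rule 1: /n/ before /b/ (labial) → [m]
Rule 1: /n/ before /g/ (velar) → [ŋ]
After rule 1: inammi+mbaŋgam
Rule 2: no segment meets the rule's conditions; no change.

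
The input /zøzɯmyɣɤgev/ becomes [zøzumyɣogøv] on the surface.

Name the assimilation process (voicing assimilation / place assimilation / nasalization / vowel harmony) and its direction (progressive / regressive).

/ɯ/→[u] /ɤ/→[o] /e/→[ø].
Vowels agree with the first vowel, so the harmony is progressive.

vowel harmony, progressive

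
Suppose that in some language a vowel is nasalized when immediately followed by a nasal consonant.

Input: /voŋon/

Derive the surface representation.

[võŋõn]

/o/ before nasal /ŋ/ → [õ]
/o/ before nasal /n/ → [õ]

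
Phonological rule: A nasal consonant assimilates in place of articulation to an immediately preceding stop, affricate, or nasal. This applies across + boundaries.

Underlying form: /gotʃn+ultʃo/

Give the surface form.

[gotʃɲ+ultʃo]

/n/ after /tʃ/ (palatal) → [ɲ]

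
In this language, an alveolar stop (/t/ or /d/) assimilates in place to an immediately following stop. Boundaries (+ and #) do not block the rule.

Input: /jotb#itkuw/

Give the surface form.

[jopb#ikkuw]

/t/ before /b/ (labial) → [p]
/t/ before /k/ (velar) → [k]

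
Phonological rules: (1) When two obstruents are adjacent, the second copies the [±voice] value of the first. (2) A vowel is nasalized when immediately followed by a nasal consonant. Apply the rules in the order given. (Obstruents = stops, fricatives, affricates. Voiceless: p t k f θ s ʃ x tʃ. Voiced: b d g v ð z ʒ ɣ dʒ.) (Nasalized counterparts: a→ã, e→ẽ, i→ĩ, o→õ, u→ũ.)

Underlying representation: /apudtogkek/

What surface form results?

[apuddoggek]

Rule 1: /t/ after /d/ (voiced) → [d]
Rule 1: /k/ after /g/ (voiced) → [g]
After rule 1: apuddoggek
Rule 2: no segment meets the rule's conditions; no change.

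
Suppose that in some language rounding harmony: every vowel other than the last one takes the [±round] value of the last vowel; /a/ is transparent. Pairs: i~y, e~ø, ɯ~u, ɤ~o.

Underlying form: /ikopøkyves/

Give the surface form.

/o/ harmonizes with /e/ ([-round]) → [ɤ]
/ø/ harmonizes with /e/ ([-round]) → [e]
/y/ harmonizes with /e/ ([-round]) → [i]

[ikɤpekives]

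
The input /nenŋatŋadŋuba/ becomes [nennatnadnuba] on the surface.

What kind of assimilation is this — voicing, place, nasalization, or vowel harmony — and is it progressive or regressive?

place assimilation, progressive

/ŋ/→[n] /ŋ/→[n] /ŋ/→[n].
Each target copies a feature from the preceding segment, so the direction is progressive.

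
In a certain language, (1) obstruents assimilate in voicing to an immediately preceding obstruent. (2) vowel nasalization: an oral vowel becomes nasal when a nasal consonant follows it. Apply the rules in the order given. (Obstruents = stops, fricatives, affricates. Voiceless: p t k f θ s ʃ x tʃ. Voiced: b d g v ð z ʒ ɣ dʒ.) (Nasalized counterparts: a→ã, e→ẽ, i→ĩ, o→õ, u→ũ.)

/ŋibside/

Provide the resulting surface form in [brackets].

Rule 1: /s/ after /b/ (voiced) → [z]
After rule 1: ŋibzide
Rule 2: no segment meets the rule's conditions; no change.

[ŋibzide]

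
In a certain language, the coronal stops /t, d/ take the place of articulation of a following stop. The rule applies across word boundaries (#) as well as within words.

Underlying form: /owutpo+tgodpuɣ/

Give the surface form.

/t/ before /p/ (labial) → [p]
/t/ before /g/ (velar) → [k]
/d/ before /p/ (labial) → [b]

[owuppo+kgobpuɣ]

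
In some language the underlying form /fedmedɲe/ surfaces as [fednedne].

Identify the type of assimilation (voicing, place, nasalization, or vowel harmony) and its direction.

/m/→[n] /ɲ/→[n].
Each target copies a feature from the preceding segment, so the direction is progressive.

place assimilation, progressive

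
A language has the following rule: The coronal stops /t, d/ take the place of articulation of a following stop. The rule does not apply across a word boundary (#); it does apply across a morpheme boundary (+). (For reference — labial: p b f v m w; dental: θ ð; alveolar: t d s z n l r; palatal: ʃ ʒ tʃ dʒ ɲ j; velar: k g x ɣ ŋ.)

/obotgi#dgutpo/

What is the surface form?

[obokgi#gguppo]

/t/ before /g/ (velar) → [k]
/d/ before /g/ (velar) → [g]
/t/ before /p/ (labial) → [p]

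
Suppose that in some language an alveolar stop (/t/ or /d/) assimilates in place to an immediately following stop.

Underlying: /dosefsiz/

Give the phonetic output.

[dosefsiz]

no segment meets the rule's conditions; no change.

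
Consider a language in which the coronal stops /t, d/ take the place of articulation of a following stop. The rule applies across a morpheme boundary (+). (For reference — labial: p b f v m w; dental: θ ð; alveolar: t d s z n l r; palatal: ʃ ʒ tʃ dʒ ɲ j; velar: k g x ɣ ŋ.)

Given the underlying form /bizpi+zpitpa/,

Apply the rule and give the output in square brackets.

[bizpi+zpippa]

/t/ before /p/ (labial) → [p]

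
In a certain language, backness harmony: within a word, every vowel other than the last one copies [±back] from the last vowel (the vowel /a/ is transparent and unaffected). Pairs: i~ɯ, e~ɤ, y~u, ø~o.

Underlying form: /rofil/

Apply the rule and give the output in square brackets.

[røfil]

/o/ harmonizes with /i/ ([-back]) → [ø]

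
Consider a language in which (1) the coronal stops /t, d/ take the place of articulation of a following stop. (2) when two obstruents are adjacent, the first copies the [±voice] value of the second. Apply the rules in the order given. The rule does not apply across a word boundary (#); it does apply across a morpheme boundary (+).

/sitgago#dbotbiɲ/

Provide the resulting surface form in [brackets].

[siggago#bbobbiɲ]

Rule 1: /t/ before /g/ (velar) → [k]
Rule 1: /d/ before /b/ (labial) → [b]
Rule 1: /t/ before /b/ (labial) → [p]
After rule 1: sikgago#bbopbiɲ
Rule 2: /k/ before /g/ (voiced) → [g]
Rule 2: /p/ before /b/ (voiced) → [b]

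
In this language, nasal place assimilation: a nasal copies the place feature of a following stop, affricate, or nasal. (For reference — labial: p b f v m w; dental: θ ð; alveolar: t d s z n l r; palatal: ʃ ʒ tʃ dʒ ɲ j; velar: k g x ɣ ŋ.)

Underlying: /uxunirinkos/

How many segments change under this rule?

/n/ before /k/ (velar) → [ŋ]
1 segment changes.

1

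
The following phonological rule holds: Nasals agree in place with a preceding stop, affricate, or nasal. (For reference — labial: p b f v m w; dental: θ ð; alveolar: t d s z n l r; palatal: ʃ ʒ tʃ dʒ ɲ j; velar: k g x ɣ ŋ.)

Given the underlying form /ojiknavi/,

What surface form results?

/n/ after /k/ (velar) → [ŋ]

[ojikŋavi]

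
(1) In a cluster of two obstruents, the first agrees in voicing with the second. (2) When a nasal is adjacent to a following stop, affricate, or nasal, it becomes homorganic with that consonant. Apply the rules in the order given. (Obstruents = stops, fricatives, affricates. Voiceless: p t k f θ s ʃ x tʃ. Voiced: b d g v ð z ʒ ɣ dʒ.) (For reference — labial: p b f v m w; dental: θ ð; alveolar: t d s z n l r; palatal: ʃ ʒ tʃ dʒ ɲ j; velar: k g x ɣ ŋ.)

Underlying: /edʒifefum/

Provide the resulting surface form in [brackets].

[edʒifefum]

Rule 1: no segment meets the rule's conditions; no change.
After rule 1: edʒifefum
Rule 2: no segment meets the rule's conditions; no change.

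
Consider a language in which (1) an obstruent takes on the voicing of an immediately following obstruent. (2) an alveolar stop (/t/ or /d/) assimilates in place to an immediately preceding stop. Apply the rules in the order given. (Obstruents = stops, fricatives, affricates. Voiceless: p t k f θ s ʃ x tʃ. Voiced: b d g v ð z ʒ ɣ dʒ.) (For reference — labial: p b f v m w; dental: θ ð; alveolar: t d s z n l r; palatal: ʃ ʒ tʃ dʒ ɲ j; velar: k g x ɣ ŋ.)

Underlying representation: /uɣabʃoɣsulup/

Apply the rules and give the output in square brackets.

Rule 1: /b/ before /ʃ/ (voiceless) → [p]
Rule 1: /ɣ/ before /s/ (voiceless) → [x]
After rule 1: uɣapʃoxsulup
Rule 2: no segment meets the rule's conditions; no change.

[uɣapʃoxsulup]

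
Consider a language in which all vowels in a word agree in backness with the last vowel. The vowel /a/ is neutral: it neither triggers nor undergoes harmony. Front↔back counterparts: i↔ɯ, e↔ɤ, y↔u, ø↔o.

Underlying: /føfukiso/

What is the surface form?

[fofukɯso]

/ø/ harmonizes with /o/ ([+back]) → [o]
/i/ harmonizes with /o/ ([+back]) → [ɯ]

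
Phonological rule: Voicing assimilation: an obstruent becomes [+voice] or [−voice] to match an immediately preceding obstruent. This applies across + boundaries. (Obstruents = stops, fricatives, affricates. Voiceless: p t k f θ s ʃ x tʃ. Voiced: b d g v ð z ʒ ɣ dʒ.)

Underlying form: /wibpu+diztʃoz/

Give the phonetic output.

/p/ after /b/ (voiced) → [b]
/tʃ/ after /z/ (voiced) → [dʒ]

[wibbu+dizdʒoz]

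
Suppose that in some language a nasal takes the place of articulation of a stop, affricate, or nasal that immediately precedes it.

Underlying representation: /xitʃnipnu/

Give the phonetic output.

[xitʃɲipmu]

/n/ after /tʃ/ (palatal) → [ɲ]
/n/ after /p/ (labial) → [m]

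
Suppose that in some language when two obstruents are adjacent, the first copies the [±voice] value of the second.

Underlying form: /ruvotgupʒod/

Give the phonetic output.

[ruvodgubʒod]

/t/ before /g/ (voiced) → [d]
/p/ before /ʒ/ (voiced) → [b]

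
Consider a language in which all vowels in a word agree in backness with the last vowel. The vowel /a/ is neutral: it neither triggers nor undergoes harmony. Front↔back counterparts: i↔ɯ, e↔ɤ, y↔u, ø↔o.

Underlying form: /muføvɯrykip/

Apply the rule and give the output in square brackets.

/u/ harmonizes with /i/ ([-back]) → [y]
/ɯ/ harmonizes with /i/ ([-back]) → [i]

[myføvirykip]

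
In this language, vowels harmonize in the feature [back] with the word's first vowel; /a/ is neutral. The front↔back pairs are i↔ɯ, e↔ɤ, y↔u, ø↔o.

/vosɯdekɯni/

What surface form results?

/e/ harmonizes with /o/ ([+back]) → [ɤ]
/i/ harmonizes with /o/ ([+back]) → [ɯ]

[vosɯdɤkɯnɯ]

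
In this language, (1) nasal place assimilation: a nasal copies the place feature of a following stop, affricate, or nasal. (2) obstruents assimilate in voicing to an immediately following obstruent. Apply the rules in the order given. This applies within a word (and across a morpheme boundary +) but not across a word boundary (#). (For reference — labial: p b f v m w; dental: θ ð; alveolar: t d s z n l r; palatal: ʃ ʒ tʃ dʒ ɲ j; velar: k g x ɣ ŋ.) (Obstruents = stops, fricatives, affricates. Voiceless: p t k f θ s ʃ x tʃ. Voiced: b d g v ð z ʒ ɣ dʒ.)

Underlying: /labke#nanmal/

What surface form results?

[lapke#nammal]

Rule 1: /n/ before /m/ (labial) → [m]
After rule 1: labke#nammal
Rule 2: /b/ before /k/ (voiceless) → [p]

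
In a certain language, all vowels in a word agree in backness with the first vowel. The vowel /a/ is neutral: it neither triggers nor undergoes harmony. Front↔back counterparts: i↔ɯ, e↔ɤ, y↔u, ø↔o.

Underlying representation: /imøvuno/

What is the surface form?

/u/ harmonizes with /i/ ([-back]) → [y]
/o/ harmonizes with /i/ ([-back]) → [ø]

[imøvynø]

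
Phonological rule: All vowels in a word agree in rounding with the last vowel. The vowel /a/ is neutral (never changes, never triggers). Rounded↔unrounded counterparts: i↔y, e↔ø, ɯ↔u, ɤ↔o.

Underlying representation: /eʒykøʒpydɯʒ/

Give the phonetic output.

[eʒikeʒpidɯʒ]

/y/ harmonizes with /ɯ/ ([-round]) → [i]
/ø/ harmonizes with /ɯ/ ([-round]) → [e]
/y/ harmonizes with /ɯ/ ([-round]) → [i]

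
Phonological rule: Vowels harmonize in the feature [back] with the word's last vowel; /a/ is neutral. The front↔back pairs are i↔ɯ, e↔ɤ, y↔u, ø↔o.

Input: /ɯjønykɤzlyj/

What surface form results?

[ijønykezlyj]

/ɯ/ harmonizes with /y/ ([-back]) → [i]
/ɤ/ harmonizes with /y/ ([-back]) → [e]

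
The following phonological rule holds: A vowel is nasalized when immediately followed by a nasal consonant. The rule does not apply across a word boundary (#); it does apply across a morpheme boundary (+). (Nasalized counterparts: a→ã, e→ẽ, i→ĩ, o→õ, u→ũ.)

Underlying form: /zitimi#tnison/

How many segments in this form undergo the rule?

2

/i/ before nasal /m/ → [ĩ]
/o/ before nasal /n/ → [õ]
2 segments change.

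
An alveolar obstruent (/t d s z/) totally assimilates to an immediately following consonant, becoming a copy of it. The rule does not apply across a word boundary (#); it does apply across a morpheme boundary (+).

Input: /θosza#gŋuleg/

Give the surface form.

[θozza#gŋuleg]

/s/ before /z/ → [z] (total assimilation)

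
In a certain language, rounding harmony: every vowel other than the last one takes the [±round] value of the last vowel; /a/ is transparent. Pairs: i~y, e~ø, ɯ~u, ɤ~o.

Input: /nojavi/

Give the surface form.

/o/ harmonizes with /i/ ([-round]) → [ɤ]

[nɤjavi]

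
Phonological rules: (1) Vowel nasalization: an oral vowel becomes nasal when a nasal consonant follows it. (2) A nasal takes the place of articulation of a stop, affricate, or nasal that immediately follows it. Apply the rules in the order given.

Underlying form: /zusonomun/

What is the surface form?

[zusõnõmũn]

Rule 1: /o/ before nasal /n/ → [õ]
Rule 1: /o/ before nasal /m/ → [õ]
Rule 1: /u/ before nasal /n/ → [ũ]
After rule 1: zusõnõmũn
Rule 2: no segment meets the rule's conditions; no change.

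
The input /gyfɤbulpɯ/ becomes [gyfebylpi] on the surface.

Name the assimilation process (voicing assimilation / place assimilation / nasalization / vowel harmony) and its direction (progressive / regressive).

vowel harmony, progressive

/ɤ/→[e] /u/→[y] /ɯ/→[i].
Vowels agree with the first vowel, so the harmony is progressive.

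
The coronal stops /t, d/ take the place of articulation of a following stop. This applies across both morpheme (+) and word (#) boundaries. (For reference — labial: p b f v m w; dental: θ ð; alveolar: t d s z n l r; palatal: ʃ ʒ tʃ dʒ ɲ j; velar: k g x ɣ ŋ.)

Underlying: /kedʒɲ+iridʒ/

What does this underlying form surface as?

no segment meets the rule's conditions; no change.

[kedʒɲ+iridʒ]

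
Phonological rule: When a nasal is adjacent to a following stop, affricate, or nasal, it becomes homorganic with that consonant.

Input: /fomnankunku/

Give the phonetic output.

/m/ before /n/ (alveolar) → [n]
/n/ before /k/ (velar) → [ŋ]
/n/ before /k/ (velar) → [ŋ]

[fonnaŋkuŋku]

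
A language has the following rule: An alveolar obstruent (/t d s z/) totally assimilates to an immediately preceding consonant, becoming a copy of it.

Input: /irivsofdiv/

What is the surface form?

[irivvoffiv]

/s/ after /v/ → [v] (total assimilation)
/d/ after /f/ → [f] (total assimilation)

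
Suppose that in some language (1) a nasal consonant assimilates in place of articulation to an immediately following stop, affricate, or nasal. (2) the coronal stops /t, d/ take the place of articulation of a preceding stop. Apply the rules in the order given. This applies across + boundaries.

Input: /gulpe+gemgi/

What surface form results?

[gulpe+geŋgi]

Rule 1: /m/ before /g/ (velar) → [ŋ]
After rule 1: gulpe+geŋgi
Rule 2: no segment meets the rule's conditions; no change.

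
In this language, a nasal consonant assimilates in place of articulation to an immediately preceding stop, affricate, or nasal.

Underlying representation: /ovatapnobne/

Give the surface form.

/n/ after /p/ (labial) → [m]
/n/ after /b/ (labial) → [m]

[ovatapmobme]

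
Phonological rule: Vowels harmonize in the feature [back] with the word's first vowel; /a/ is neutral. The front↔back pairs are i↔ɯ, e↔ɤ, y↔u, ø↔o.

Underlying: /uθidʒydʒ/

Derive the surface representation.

[uθɯdʒudʒ]

/i/ harmonizes with /u/ ([+back]) → [ɯ]
/y/ harmonizes with /u/ ([+back]) → [u]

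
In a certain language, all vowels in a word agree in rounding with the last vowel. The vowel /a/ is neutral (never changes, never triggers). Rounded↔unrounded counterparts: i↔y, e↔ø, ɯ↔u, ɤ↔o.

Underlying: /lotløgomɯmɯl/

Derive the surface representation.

/o/ harmonizes with /ɯ/ ([-round]) → [ɤ]
/ø/ harmonizes with /ɯ/ ([-round]) → [e]
/o/ harmonizes with /ɯ/ ([-round]) → [ɤ]

[lɤtlegɤmɯmɯl]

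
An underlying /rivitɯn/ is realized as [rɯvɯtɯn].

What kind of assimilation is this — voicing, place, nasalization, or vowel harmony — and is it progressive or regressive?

vowel harmony, regressive

/i/→[ɯ] /i/→[ɯ].
Vowels agree with the last vowel, so the harmony is regressive.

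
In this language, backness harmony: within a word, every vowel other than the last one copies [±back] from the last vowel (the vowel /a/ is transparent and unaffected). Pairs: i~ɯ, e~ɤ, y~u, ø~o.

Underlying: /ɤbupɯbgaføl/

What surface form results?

[ebypibgaføl]

/ɤ/ harmonizes with /ø/ ([-back]) → [e]
/u/ harmonizes with /ø/ ([-back]) → [y]
/ɯ/ harmonizes with /ø/ ([-back]) → [i]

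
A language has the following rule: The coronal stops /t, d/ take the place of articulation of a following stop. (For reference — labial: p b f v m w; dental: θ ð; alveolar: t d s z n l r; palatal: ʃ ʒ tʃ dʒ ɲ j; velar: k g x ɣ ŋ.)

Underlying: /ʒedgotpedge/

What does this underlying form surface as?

/d/ before /g/ (velar) → [g]
/t/ before /p/ (labial) → [p]
/d/ before /g/ (velar) → [g]

[ʒeggoppegge]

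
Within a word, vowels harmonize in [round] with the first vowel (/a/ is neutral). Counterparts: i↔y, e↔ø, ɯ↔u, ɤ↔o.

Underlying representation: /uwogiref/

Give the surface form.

[uwogyrøf]

/i/ harmonizes with /u/ ([+round]) → [y]
/e/ harmonizes with /u/ ([+round]) → [ø]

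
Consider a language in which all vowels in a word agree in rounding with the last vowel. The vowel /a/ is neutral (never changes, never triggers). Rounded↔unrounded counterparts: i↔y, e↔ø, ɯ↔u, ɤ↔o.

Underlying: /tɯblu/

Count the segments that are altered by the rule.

1

/ɯ/ harmonizes with /u/ ([+round]) → [u]
1 segment changes.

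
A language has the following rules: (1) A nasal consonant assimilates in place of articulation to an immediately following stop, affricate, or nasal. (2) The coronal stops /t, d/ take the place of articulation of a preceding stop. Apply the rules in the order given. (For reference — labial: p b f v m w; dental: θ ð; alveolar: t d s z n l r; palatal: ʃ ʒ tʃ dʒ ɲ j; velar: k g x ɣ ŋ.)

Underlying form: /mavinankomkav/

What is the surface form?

Rule 1: /n/ before /k/ (velar) → [ŋ]
Rule 1: /m/ before /k/ (velar) → [ŋ]
After rule 1: mavinaŋkoŋkav
Rule 2: no segment meets the rule's conditions; no change.

[mavinaŋkoŋkav]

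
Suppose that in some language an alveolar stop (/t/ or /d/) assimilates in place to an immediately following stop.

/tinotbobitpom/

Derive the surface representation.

/t/ before /b/ (labial) → [p]
/t/ before /p/ (labial) → [p]

[tinopbobippom]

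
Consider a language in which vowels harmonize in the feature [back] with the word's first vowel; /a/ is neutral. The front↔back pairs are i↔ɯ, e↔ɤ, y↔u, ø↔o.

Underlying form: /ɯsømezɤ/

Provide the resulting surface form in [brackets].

[ɯsomɤzɤ]

/ø/ harmonizes with /ɯ/ ([+back]) → [o]
/e/ harmonizes with /ɯ/ ([+back]) → [ɤ]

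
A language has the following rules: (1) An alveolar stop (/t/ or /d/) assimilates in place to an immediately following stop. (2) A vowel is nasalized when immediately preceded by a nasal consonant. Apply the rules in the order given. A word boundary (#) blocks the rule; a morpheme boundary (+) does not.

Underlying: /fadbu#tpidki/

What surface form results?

[fabbu#ppigki]

Rule 1: /d/ before /b/ (labial) → [b]
Rule 1: /t/ before /p/ (labial) → [p]
Rule 1: /d/ before /k/ (velar) → [g]
After rule 1: fabbu#ppigki
Rule 2: no segment meets the rule's conditions; no change.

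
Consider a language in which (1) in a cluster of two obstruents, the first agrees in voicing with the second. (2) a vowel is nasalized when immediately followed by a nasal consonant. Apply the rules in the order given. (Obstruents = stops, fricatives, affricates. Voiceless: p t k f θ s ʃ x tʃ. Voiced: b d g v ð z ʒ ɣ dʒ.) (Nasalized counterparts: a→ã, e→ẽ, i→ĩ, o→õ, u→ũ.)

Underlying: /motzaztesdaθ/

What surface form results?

Rule 1: /t/ before /z/ (voiced) → [d]
Rule 1: /z/ before /t/ (voiceless) → [s]
Rule 1: /s/ before /d/ (voiced) → [z]
After rule 1: modzastezdaθ
Rule 2: no segment meets the rule's conditions; no change.

[modzastezdaθ]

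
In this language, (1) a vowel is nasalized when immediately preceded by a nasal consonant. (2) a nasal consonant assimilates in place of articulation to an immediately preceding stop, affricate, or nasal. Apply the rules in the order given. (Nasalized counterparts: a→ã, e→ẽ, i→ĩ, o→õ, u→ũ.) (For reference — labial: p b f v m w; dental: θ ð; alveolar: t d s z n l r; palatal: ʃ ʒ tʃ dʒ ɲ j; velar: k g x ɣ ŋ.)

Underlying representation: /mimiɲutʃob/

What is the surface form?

Rule 1: /i/ after nasal /m/ → [ĩ]
Rule 1: /i/ after nasal /m/ → [ĩ]
Rule 1: /u/ after nasal /ɲ/ → [ũ]
After rule 1: mĩmĩɲũtʃob
Rule 2: no segment meets the rule's conditions; no change.

[mĩmĩɲũtʃob]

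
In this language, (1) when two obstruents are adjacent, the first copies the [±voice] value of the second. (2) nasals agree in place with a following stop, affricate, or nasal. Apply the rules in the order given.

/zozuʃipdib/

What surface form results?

Rule 1: /p/ before /d/ (voiced) → [b]
After rule 1: zozuʃibdib
Rule 2: no segment meets the rule's conditions; no change.

[zozuʃibdib]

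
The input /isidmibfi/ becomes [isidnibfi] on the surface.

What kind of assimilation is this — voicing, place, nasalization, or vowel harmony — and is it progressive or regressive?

place assimilation, progressive

/m/→[n].
Each target copies a feature from the preceding segment, so the direction is progressive.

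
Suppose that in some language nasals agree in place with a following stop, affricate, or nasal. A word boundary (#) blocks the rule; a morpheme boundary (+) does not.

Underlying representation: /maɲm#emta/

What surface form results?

/ɲ/ before /m/ (labial) → [m]
/m/ before /t/ (alveolar) → [n]

[mamm#enta]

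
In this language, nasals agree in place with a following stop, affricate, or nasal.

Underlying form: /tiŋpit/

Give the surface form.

[timpit]

/ŋ/ before /p/ (labial) → [m]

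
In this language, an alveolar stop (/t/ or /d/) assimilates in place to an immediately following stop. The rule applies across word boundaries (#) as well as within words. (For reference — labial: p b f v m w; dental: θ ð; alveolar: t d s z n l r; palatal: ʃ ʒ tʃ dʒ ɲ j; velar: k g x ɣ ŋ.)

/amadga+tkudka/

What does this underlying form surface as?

[amagga+kkugka]

/d/ before /g/ (velar) → [g]
/t/ before /k/ (velar) → [k]
/d/ before /k/ (velar) → [g]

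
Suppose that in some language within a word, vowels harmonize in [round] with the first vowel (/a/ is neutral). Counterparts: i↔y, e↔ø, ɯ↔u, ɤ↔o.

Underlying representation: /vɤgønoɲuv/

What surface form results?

/ø/ harmonizes with /ɤ/ ([-round]) → [e]
/o/ harmonizes with /ɤ/ ([-round]) → [ɤ]
/u/ harmonizes with /ɤ/ ([-round]) → [ɯ]

[vɤgenɤɲɯv]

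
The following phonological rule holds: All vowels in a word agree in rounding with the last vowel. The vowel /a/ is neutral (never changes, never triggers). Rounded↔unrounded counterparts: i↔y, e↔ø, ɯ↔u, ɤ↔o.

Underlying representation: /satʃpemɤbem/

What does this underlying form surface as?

[satʃpemɤbem]

no segment meets the rule's conditions; no change.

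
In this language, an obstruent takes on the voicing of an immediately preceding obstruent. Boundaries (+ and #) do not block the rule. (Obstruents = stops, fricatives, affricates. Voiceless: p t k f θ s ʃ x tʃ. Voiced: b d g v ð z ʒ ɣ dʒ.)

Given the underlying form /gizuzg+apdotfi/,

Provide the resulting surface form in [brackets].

/d/ after /p/ (voiceless) → [t]

[gizuzg+aptotfi]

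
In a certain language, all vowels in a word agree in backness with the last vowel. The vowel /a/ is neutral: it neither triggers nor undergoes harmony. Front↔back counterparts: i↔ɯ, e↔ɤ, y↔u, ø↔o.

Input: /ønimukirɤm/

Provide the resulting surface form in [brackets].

/ø/ harmonizes with /ɤ/ ([+back]) → [o]
/i/ harmonizes with /ɤ/ ([+back]) → [ɯ]
/i/ harmonizes with /ɤ/ ([+back]) → [ɯ]

[onɯmukɯrɤm]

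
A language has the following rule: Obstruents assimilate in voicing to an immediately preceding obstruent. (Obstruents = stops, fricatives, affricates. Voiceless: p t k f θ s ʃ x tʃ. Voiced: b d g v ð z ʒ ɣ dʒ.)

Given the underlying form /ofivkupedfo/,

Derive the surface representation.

/k/ after /v/ (voiced) → [g]
/f/ after /d/ (voiced) → [v]

[ofivgupedvo]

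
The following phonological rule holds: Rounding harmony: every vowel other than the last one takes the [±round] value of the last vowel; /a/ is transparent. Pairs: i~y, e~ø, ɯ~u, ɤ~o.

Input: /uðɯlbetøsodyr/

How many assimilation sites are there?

/ɯ/ harmonizes with /y/ ([+round]) → [u]
/e/ harmonizes with /y/ ([+round]) → [ø]
2 segments change.

2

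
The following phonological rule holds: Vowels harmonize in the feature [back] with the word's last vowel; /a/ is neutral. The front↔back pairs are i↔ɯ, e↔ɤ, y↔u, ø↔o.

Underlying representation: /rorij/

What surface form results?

[rørij]

/o/ harmonizes with /i/ ([-back]) → [ø]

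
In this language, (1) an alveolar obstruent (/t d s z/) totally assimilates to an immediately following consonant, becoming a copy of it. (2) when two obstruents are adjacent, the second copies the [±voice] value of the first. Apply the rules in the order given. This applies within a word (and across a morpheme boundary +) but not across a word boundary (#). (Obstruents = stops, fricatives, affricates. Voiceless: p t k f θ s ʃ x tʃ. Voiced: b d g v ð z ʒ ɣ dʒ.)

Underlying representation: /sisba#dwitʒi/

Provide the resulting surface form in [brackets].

Rule 1: /s/ before /b/ → [b] (total assimilation)
Rule 1: /d/ before /w/ → [w] (total assimilation)
Rule 1: /t/ before /ʒ/ → [ʒ] (total assimilation)
After rule 1: sibba#wwiʒʒi
Rule 2: no segment meets the rule's conditions; no change.

[sibba#wwiʒʒi]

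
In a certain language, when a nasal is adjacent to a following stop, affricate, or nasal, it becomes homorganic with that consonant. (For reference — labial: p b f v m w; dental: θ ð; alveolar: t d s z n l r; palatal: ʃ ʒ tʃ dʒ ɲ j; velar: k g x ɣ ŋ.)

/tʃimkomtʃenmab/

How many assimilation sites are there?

/m/ before /k/ (velar) → [ŋ]
/m/ before /tʃ/ (palatal) → [ɲ]
/n/ before /m/ (labial) → [m]
3 segments change.

3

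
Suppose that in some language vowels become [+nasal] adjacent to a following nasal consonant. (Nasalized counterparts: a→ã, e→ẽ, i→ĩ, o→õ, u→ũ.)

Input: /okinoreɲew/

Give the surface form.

/i/ before nasal /n/ → [ĩ]
/e/ before nasal /ɲ/ → [ẽ]

[okĩnorẽɲew]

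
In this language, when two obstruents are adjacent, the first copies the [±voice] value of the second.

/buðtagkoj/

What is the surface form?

[buθtakkoj]

/ð/ before /t/ (voiceless) → [θ]
/g/ before /k/ (voiceless) → [k]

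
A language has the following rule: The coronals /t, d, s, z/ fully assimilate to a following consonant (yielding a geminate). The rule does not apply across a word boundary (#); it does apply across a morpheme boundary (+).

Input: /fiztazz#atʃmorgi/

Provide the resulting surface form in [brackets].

/z/ before /t/ → [t] (total assimilation)

[fittazz#atʃmorgi]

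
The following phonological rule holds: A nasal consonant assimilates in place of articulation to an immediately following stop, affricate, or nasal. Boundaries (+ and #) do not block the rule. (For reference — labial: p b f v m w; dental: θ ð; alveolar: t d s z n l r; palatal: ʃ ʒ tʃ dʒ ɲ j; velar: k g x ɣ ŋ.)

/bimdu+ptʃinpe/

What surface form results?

/m/ before /d/ (alveolar) → [n]
/n/ before /p/ (labial) → [m]

[bindu+ptʃimpe]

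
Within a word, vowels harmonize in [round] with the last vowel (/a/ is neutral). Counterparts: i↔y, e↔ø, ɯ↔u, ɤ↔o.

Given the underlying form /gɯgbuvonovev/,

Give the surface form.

[gɯgbɯvɤnɤvev]

/u/ harmonizes with /e/ ([-round]) → [ɯ]
/o/ harmonizes with /e/ ([-round]) → [ɤ]
/o/ harmonizes with /e/ ([-round]) → [ɤ]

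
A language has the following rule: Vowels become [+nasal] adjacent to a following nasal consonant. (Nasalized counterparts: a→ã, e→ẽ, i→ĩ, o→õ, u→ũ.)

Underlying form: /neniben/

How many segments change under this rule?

/e/ before nasal /n/ → [ẽ]
/e/ before nasal /n/ → [ẽ]
2 segments change.

2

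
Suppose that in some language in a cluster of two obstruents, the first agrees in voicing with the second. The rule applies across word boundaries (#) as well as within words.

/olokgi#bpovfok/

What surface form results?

[ologgi#ppoffok]

/k/ before /g/ (voiced) → [g]
/b/ before /p/ (voiceless) → [p]
/v/ before /f/ (voiceless) → [f]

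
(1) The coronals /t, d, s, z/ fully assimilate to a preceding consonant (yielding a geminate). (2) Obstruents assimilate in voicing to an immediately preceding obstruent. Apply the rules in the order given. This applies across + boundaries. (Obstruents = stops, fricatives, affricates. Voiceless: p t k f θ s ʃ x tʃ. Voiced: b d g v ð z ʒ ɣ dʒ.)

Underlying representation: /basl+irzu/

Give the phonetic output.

[basl+irru]

Rule 1: /z/ after /r/ → [r] (total assimilation)
After rule 1: basl+irru
Rule 2: no segment meets the rule's conditions; no change.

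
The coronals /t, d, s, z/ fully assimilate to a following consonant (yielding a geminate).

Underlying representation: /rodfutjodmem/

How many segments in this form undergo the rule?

3

/d/ before /f/ → [f] (total assimilation)
/t/ before /j/ → [j] (total assimilation)
/d/ before /m/ → [m] (total assimilation)
3 segments change.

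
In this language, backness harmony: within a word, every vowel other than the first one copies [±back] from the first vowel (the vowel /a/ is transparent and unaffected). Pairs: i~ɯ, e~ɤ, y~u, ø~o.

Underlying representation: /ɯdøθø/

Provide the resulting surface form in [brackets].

/ø/ harmonizes with /ɯ/ ([+back]) → [o]
/ø/ harmonizes with /ɯ/ ([+back]) → [o]

[ɯdoθo]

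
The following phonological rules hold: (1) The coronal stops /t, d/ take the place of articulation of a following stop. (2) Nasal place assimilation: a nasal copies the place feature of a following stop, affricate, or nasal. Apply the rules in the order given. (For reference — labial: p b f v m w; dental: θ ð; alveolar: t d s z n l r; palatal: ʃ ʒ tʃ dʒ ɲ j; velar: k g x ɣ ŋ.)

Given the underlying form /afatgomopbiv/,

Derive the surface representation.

Rule 1: /t/ before /g/ (velar) → [k]
After rule 1: afakgomopbiv
Rule 2: no segment meets the rule's conditions; no change.

[afakgomopbiv]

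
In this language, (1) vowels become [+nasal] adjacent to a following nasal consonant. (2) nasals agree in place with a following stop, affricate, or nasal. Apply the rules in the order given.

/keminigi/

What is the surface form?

Rule 1: /e/ before nasal /m/ → [ẽ]
Rule 1: /i/ before nasal /n/ → [ĩ]
After rule 1: kẽmĩnigi
Rule 2: no segment meets the rule's conditions; no change.

[kẽmĩnigi]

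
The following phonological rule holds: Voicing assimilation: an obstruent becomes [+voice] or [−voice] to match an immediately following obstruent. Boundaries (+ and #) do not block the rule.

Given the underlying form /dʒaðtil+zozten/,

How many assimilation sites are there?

2

/ð/ before /t/ (voiceless) → [θ]
/z/ before /t/ (voiceless) → [s]
2 segments change.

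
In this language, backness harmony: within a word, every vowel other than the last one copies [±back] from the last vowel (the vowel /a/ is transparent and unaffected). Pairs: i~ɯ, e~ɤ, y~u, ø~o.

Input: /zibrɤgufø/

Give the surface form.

/ɤ/ harmonizes with /ø/ ([-back]) → [e]
/u/ harmonizes with /ø/ ([-back]) → [y]

[zibregyfø]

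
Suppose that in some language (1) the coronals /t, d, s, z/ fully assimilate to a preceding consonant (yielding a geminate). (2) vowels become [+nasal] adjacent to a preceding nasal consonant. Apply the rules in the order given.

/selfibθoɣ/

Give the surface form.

[selfibθoɣ]

Rule 1: no segment meets the rule's conditions; no change.
After rule 1: selfibθoɣ
Rule 2: no segment meets the rule's conditions; no change.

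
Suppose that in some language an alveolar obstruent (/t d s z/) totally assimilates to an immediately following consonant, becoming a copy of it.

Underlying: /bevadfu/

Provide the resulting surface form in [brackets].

[bevaffu]

/d/ before /f/ → [f] (total assimilation)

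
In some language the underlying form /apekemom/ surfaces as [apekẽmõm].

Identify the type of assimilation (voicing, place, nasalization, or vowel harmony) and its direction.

nasalization, regressive

/e/→[ẽ] /o/→[õ].
Each target copies a feature from the following segment, so the direction is regressive.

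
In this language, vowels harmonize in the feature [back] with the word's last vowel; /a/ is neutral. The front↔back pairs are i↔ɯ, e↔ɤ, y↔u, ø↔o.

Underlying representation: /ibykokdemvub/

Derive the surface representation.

/i/ harmonizes with /u/ ([+back]) → [ɯ]
/y/ harmonizes with /u/ ([+back]) → [u]
/e/ harmonizes with /u/ ([+back]) → [ɤ]

[ɯbukokdɤmvub]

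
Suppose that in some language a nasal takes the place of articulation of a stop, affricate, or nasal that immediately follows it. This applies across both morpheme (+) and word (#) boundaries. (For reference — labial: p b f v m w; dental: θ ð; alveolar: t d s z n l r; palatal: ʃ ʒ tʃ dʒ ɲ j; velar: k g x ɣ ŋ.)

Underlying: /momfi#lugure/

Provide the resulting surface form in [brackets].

[momfi#lugure]

no segment meets the rule's conditions; no change.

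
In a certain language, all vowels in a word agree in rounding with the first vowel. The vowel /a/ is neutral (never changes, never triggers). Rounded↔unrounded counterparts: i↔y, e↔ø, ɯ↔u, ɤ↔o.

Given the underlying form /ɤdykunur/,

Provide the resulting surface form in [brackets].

/y/ harmonizes with /ɤ/ ([-round]) → [i]
/u/ harmonizes with /ɤ/ ([-round]) → [ɯ]
/u/ harmonizes with /ɤ/ ([-round]) → [ɯ]

[ɤdikɯnɯr]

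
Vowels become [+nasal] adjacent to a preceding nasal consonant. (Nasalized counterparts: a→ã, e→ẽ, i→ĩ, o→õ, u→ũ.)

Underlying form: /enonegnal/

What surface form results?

/o/ after nasal /n/ → [õ]
/e/ after nasal /n/ → [ẽ]
/a/ after nasal /n/ → [ã]

[enõnẽgnãl]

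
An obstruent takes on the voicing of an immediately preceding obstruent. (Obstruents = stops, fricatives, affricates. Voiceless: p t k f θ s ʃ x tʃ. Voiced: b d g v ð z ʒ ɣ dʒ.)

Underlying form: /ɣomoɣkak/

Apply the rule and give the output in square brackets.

/k/ after /ɣ/ (voiced) → [g]

[ɣomoɣgak]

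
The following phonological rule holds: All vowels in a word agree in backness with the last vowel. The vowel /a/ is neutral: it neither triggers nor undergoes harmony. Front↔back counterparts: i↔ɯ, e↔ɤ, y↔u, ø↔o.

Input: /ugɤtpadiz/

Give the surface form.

/u/ harmonizes with /i/ ([-back]) → [y]
/ɤ/ harmonizes with /i/ ([-back]) → [e]

[ygetpadiz]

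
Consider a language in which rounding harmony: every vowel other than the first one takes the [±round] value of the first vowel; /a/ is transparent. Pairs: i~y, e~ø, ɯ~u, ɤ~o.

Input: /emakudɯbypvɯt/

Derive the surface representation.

[emakɯdɯbipvɯt]

/u/ harmonizes with /e/ ([-round]) → [ɯ]
/y/ harmonizes with /e/ ([-round]) → [i]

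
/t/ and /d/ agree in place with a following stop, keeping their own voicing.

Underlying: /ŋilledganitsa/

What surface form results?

/d/ before /g/ (velar) → [g]

[ŋillegganitsa]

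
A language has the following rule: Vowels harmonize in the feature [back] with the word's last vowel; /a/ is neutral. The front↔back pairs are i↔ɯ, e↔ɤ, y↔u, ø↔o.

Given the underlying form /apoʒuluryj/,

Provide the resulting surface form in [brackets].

[apøʒylyryj]

/o/ harmonizes with /y/ ([-back]) → [ø]
/u/ harmonizes with /y/ ([-back]) → [y]
/u/ harmonizes with /y/ ([-back]) → [y]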